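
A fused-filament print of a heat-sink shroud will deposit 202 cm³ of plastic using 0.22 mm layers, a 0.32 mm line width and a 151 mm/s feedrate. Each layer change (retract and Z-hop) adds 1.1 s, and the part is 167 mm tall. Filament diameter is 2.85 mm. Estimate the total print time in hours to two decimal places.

5.51 hours

Line area = 0.22 × 0.32, so 0.0704 mm².
Toolpath length = 202 cm³ / 0.0704 mm² = 202000 / 0.0704 = 2869318.2 mm.
Extrusion time = 2869318.2 / 151, so 19002.1 s.
Layers = ⌈167/0.22⌉ = 760.
Z-hop total = 760 × 1.1 = 836 s.
Altogether 19002.1 + 836 = 19838.1 s, i.e. 5.51 hours.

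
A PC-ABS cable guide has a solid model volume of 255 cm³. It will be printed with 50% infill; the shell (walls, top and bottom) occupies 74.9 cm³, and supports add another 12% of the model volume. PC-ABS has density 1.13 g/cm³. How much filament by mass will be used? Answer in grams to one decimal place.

Interior volume = 255 − 74.9, so 180.1 cm³.
Infill deposited = 0.50 × 180.1, so 90.05 cm³.
Support = 0.12 × 255, so 30.6 cm³.
Total extruded = 74.9 + 90.05 + 30.6 = 195.55 cm³.
Mass = 195.55 × 1.13 = 220.9715 g.

221.0 g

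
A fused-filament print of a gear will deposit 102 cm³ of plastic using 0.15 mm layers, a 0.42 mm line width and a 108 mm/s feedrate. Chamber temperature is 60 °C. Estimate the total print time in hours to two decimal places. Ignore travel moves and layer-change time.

Bead cross-section = 0.15 × 0.42, so 0.063 mm².
Path length: 102000 mm³ / 0.063 mm² → 1619047.6 mm.
Time extruding = 1619047.6 / 108 = 14991.2 s.
In the requested units: 14991.2 s = 4.16 hours.

4.16 hours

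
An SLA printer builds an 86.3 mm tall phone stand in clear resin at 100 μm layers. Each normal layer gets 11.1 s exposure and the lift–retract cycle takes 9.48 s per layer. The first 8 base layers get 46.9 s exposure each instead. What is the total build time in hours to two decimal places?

5.01 hours

Layers = ⌈86.3/0.1⌉ = 863.
Burn-in layers = 8 × (46.9 + 9.48) = 451.04 s.
Normal layers = 855 × (11.1 + 9.48), so 17595.9 s.
Total = 451.04 + 17595.9 = 18046.94 s = 5.01 hours.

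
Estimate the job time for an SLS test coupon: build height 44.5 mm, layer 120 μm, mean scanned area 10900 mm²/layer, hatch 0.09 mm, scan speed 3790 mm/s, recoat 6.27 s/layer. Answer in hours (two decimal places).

Layers = ⌈44.5/0.12⌉ = 371.
Hatch length per layer = 10900 / 0.09 = 121111.1 mm.
Scan time per layer = 121111.1 / 3790, so 31.9554 s.
Time per layer: 31.9554 + 6.27 → 38.2254 s.
371 layers × 38.2254 s/layer = 14181.6234 s, i.e. 3.94 hours.

3.94 hours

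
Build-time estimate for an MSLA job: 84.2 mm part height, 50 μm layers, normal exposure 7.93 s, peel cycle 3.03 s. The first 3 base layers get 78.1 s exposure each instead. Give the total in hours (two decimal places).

Layers = ⌈84.2/0.05⌉ = 1684.
Base layers: 3 × (78.1 + 3.03) → 243.39 s.
Remaining layers = 1681 × (7.93 + 3.03) = 18423.76 s.
Total = 243.39 + 18423.76 = 18667.15 s = 5.19 hours.

5.19 hours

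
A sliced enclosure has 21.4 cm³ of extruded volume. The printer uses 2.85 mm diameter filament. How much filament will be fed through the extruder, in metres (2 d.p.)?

3.35 m

A = π r² = π × 1.425² = 6.3794 mm².
Length = 21.4 cm³ / 6.3794 mm² = 21400 / 6.3794 = 3354.55 mm = 3.35 m.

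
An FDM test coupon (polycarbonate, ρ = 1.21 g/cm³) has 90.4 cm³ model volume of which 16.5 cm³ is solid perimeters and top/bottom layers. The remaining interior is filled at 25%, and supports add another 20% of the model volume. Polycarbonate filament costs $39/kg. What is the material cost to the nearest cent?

Infill region = 90.4 − 16.5, so 73.9 cm³.
Infill deposited = 0.25 × 73.9, so 18.475 cm³.
Support = 0.20 × 90.4, so 18.08 cm³.
Total extruded = 16.5 + 18.475 + 18.08 = 53.055 cm³.
Mass = 53.055 × 1.21 = 64.19655 g.
Cost = 64.19655 g / 1000 × $39/kg = $2.50.

$2.50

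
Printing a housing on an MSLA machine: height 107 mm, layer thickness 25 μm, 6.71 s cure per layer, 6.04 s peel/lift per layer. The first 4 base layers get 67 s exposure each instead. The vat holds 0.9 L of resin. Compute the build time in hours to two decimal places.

15.23 hours

Number of layers: 107 / 0.025 → 4280 (rounded up).
Burn-in layers = 4 × (67 + 6.04), so 292.16 s.
Regular layers: 4276 × (6.71 + 6.04) → 54519 s.
Sum: 292.16 + 54519 = 54811.16 s → 15.23 hours.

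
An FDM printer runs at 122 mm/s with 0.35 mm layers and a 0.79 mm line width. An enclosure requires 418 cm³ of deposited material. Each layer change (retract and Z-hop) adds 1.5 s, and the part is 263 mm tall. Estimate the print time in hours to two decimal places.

3.76 hours

Bead cross-section: 0.35 × 0.79 → 0.2765 mm².
Total extruded path = 418000/0.2765 = 1511754.1 mm.
Print-move time = 1511754.1 / 122 = 12391.4 s.
Layer count = ceil(263 / 0.35) = 752.
Layer-change overhead = 752 × 1.5, so 1128 s.
Total = 12391.4 + 1128 = 13519.4 s = 3.76 hours.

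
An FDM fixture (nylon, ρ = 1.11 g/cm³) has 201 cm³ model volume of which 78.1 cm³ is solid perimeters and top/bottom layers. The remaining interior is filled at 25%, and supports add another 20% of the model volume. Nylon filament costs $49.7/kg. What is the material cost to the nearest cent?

$8.22

Infill region = 201 − 78.1 = 122.9 cm³.
Infill deposited = 0.25 × 122.9, so 30.725 cm³.
Support = 0.20 × 201, so 40.2 cm³.
Total printed volume = 78.1 + 30.725 + 40.2, so 149.025 cm³.
Mass = 149.025 × 1.11 = 165.41775 g.
At $49.7/kg: 165.41775/1000 × 49.7 = $8.22.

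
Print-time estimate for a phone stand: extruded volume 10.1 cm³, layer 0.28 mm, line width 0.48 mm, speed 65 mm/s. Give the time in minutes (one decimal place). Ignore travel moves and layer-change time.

19.3 minutes

Line area: 0.28 × 0.48 → 0.1344 mm².
Toolpath length = 10.1 cm³ / 0.1344 mm² = 10100 / 0.1344 = 75148.8 mm.
Time extruding = 75148.8 / 65 = 1156.1 s.
1156.1 s = 19.3 minutes.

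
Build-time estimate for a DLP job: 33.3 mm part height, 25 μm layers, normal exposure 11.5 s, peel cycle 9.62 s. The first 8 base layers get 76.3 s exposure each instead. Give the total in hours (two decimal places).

7.96 hours

Number of layers: 33.3 / 0.025 → 1332 (rounded up).
Burn-in layers = 8 × (76.3 + 9.62) = 687.36 s.
Remaining layers = 1324 × (11.5 + 9.62), so 27962.88 s.
Sum: 687.36 + 27962.88 = 28650.24 s → 7.96 hours.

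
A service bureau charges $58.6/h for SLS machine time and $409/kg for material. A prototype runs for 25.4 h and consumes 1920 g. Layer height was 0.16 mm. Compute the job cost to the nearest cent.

$2273.72

Machine cost = 58.6 × 25.4, so $1488.44.
Feedstock cost = 409 × 1920/1000, so $785.28.
Job cost: 1488.44 + 785.28 = $2273.72.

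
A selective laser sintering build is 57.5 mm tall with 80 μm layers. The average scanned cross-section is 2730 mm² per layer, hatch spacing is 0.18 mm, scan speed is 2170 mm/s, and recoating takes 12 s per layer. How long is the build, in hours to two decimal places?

Number of layers: 57.5 / 0.08 → 719 (rounded up).
Per-layer scan distance: 2730 / 0.18 → 15166.7 mm.
Scan time per layer = 15166.7 / 2170, so 6.9893 s.
Time per layer = 6.9893 + 12 = 18.9893 s.
719 layers × 18.9893 s/layer = 13653.3067 s, i.e. 3.79 hours.

3.79 hours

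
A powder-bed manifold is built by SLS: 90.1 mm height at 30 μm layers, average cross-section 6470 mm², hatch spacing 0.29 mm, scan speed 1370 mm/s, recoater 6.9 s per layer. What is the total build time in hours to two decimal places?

19.35 hours

Layers = ⌈90.1/0.03⌉ = 3004.
Scan path per layer: 6470 / 0.29 → 22310.3 mm.
Laser time per layer = 22310.3 / 1370 = 16.2849 s.
Layer cycle: 16.2849 + 6.9 → 23.1849 s.
Total: 3004 × 23.1849 s = 69647.4396 s → 19.35 hours.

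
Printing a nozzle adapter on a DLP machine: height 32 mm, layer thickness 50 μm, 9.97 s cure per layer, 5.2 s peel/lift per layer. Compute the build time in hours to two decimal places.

2.70 hours

Layers = ⌈32/0.05⌉ = 640.
Per-layer time = 9.97 + 5.2, so 15.17 s.
Total = 640 × 15.17 = 9708.8 s = 2.70 hours.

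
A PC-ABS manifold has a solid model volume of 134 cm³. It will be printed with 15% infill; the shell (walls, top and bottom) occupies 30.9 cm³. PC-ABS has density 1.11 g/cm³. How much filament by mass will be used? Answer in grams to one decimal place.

Infill region = 134 − 30.9, so 103.1 cm³.
Infill deposited = 0.15 × 103.1 = 15.465 cm³.
Total printed volume = 30.9 + 15.465 = 46.365 cm³.
Mass = 46.365 × 1.11, so 51.46515 g.

51.5 g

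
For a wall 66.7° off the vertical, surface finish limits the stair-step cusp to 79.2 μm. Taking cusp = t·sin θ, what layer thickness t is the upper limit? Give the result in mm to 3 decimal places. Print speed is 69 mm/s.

0.086 mm

Layer height = cusp / sin(66.7°) = 0.0792 / 0.9184 = 0.086 mm.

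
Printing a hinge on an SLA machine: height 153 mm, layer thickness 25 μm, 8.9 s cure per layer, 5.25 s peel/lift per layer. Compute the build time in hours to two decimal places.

24.06 hours

Layer count = ceil(153 / 0.025) = 6120.
Cycle time = 8.9 + 5.25, so 14.15 s.
Total = 6120 × 14.15 = 86598 s = 24.06 hours.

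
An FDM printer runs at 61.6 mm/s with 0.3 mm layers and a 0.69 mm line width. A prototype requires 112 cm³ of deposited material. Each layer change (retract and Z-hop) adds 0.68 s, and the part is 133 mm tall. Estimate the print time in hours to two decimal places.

Extrusion cross-section: 0.3 × 0.69 → 0.207 mm².
Total extruded path = 112000/0.207 = 541062.8 mm.
Print-move time = 541062.8 / 61.6 = 8783.5 s.
Layers = ⌈133/0.3⌉ = 444.
Z-hop total: 444 × 0.68 → 301.92 s.
Total = 8783.5 + 301.92 = 9085.42 s = 2.52 hours.

2.52 hours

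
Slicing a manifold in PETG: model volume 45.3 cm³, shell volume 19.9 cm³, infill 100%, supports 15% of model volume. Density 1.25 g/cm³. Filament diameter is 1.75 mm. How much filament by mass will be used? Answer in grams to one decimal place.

65.1 g

Infill region = 45.3 − 19.9, so 25.4 cm³.
Infill volume = 1.00 × 25.4 = 25.4 cm³.
Support = 0.15 × 45.3 = 6.795 cm³.
Total extruded: 19.9 + 25.4 + 6.795 → 52.095 cm³.
Mass: 52.095 × 1.25 → 65.11875 g.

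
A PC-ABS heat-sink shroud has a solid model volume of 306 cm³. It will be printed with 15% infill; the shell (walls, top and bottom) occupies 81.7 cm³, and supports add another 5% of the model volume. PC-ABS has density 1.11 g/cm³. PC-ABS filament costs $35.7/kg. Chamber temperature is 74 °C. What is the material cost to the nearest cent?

Infill region: 306 − 81.7 → 224.3 cm³.
Infill deposited = 0.15 × 224.3 = 33.645 cm³.
Support = 0.05 × 306, so 15.3 cm³.
Deposited volume: 81.7 + 33.645 + 15.3 → 130.645 cm³.
Mass = 130.645 × 1.11, so 145.01595 g.
Cost = 145.01595 g / 1000 × $35.7/kg = $5.18.

$5.18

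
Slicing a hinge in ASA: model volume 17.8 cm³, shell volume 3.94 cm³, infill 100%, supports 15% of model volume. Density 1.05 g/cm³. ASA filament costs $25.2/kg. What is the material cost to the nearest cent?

$0.54

Volume inside the shell = 17.8 − 3.94, so 13.86 cm³.
Infill volume = 1.00 × 13.86 = 13.86 cm³.
Support = 0.15 × 17.8 = 2.67 cm³.
Deposited volume = 3.94 + 13.86 + 2.67 = 20.47 cm³.
Mass = 20.47 × 1.05, so 21.4935 g.
Cost = 21.4935 g / 1000 × $25.2/kg = $0.54.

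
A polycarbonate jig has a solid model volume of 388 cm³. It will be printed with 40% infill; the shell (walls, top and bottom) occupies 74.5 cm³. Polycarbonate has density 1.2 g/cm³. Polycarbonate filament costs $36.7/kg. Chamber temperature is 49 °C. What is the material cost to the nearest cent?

Volume inside the shell = 388 − 74.5 = 313.5 cm³.
Infill volume: 0.40 × 313.5 → 125.4 cm³.
Deposited volume = 74.5 + 125.4, so 199.9 cm³.
Mass = 199.9 × 1.2, so 239.88 g.
At $36.7/kg: 239.88/1000 × 36.7 = $8.80.

$8.80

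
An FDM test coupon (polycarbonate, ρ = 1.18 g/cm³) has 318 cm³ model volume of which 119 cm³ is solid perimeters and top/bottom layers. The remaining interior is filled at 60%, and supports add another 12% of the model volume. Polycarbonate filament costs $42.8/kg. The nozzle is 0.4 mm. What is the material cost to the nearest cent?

$13.97

Interior volume = 318 − 119, so 199 cm³.
Infill deposited: 0.60 × 199 → 119.4 cm³.
Support = 0.12 × 318 = 38.16 cm³.
Total printed volume = 119 + 119.4 + 38.16, so 276.56 cm³.
Mass = 276.56 × 1.18, so 326.3408 g.
At $42.8/kg: 326.3408/1000 × 42.8 = $13.97.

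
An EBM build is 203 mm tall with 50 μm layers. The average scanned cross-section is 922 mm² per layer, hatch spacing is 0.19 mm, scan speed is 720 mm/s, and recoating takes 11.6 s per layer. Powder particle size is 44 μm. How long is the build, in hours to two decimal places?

20.68 hours

Layer count = ceil(203 / 0.05) = 4060.
Scan path per layer = 922 / 0.19, so 4852.6 mm.
Beam time per layer: 4852.6 / 720 → 6.7397 s.
Layer cycle = 6.7397 + 11.6 = 18.3397 s.
4060 layers × 18.3397 s/layer = 74459.182 s, i.e. 20.68 hours.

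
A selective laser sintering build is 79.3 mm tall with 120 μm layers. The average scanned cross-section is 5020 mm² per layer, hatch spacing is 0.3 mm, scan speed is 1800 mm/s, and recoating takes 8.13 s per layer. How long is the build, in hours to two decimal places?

3.20 hours

Layer count = ceil(79.3 / 0.12) = 661.
Hatch length per layer: 5020 / 0.3 → 16733.3 mm.
Per-layer scan time: 16733.3 / 1800 → 9.2963 s.
Layer cycle: 9.2963 + 8.13 → 17.4263 s.
Total: 661 × 17.4263 s = 11518.7843 s → 3.20 hours.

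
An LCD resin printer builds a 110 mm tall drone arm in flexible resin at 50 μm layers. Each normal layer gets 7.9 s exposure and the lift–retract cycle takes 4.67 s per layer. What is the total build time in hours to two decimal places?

Number of layers: 110 / 0.05 → 2200 (rounded up).
Per-layer time = 7.9 + 4.67 = 12.57 s.
Build time: 2200 × 12.57 s = 27654 s, i.e. 7.68 hours.

7.68 hours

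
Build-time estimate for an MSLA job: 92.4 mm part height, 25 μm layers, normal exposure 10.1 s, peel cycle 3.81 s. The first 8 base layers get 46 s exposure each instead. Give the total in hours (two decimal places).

14.36 hours

Layer count = ceil(92.4 / 0.025) = 3696.
Burn-in layers = 8 × (46 + 3.81) = 398.48 s.
Remaining layers = 3688 × (10.1 + 3.81) = 51300.08 s.
Total = 398.48 + 51300.08 = 51698.56 s = 14.36 hours.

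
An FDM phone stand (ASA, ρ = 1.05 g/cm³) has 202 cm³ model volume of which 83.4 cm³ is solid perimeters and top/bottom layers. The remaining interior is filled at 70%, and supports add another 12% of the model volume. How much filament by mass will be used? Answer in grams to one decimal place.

200.2 g

Interior volume = 202 − 83.4 = 118.6 cm³.
Infill volume = 0.70 × 118.6 = 83.02 cm³.
Support = 0.12 × 202 = 24.24 cm³.
Total extruded = 83.4 + 83.02 + 24.24 = 190.66 cm³.
Mass: 190.66 × 1.05 → 200.193 g.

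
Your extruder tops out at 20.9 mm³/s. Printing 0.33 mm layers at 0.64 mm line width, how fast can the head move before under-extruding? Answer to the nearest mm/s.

99 mm/s

A: 0.33 × 0.64 → 0.2112 mm².
Max speed = 20.9 / 0.2112 = 98.96 ≈ 99 mm/s.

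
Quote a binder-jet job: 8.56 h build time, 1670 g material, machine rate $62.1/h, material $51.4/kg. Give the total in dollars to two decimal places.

Machine-time cost = 62.1 × 8.56 = $531.576.
Feedstock cost = 51.4 × 1670/1000 = $85.838.
Job cost: 531.576 + 85.838 = 617.414 ≈ $617.41.

$617.41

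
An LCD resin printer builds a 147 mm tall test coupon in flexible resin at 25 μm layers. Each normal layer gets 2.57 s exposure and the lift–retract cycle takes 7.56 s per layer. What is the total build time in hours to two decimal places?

16.55 hours

Layers = ⌈147/0.025⌉ = 5880.
Cycle time: 2.57 + 7.56 → 10.13 s.
Build time: 5880 × 10.13 s = 59564.4 s, i.e. 16.55 hours.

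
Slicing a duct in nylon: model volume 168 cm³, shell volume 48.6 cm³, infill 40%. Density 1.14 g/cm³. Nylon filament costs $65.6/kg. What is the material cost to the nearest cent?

$7.21

Volume inside the shell = 168 − 48.6, so 119.4 cm³.
Infill volume = 0.40 × 119.4, so 47.76 cm³.
Deposited volume: 48.6 + 47.76 → 96.36 cm³.
Mass = 96.36 × 1.14, so 109.8504 g.
At $65.6/kg: 109.8504/1000 × 65.6 = $7.21.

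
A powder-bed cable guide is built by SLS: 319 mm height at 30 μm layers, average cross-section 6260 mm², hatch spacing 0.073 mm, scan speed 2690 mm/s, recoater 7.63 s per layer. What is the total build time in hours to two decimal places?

116.70 hours

Number of layers: 319 / 0.03 → 10634 (rounded up).
Scan path per layer = 6260 / 0.073 = 85753.4 mm.
Scan time per layer: 85753.4 / 2690 → 31.8786 s.
Time per layer: 31.8786 + 7.63 → 39.5086 s.
Total: 10634 × 39.5086 s = 420134.4524 s → 116.70 hours.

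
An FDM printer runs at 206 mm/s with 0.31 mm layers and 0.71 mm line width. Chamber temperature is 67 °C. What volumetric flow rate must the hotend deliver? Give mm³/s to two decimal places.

45.34

A = 0.31 × 0.71 = 0.2201 mm².
Volumetric flow = 206 × 0.2201 = 45.34 mm³/s.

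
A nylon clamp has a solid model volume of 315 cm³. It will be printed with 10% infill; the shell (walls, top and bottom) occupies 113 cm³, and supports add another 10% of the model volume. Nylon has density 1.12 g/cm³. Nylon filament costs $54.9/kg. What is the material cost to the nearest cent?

$10.13

Interior volume = 315 − 113, so 202 cm³.
Deposited infill = 0.10 × 202 = 20.2 cm³.
Support = 0.10 × 315 = 31.5 cm³.
Total extruded = 113 + 20.2 + 31.5, so 164.7 cm³.
Mass = 164.7 × 1.12, so 184.464 g.
Cost = 184.464 g / 1000 × $54.9/kg = $10.13.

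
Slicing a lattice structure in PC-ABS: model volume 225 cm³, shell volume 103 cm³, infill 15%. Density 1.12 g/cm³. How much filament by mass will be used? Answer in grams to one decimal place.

135.9 g

Volume inside the shell = 225 − 103 = 122 cm³.
Infill volume: 0.15 × 122 → 18.3 cm³.
Total printed volume = 103 + 18.3 = 121.3 cm³.
Mass = 121.3 × 1.12 = 135.856 g.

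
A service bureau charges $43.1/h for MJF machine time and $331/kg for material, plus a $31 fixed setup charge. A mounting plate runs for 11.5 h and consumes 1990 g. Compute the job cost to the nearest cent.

$1185.34

Time charge: 43.1 × 11.5 → $495.65.
Material charge: 331 × 1990/1000 → $658.69.
Adding setup: 495.65 + 658.69 + 31 → $1185.34.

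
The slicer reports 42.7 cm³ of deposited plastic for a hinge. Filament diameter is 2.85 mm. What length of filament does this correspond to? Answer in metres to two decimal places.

6.69 m

Cross-section of 2.85 mm filament: π·(2.85/2)² = 6.3794 mm².
L = 42700 mm³ / 6.3794 mm² = 6693.42 mm, i.e. 6.69 m.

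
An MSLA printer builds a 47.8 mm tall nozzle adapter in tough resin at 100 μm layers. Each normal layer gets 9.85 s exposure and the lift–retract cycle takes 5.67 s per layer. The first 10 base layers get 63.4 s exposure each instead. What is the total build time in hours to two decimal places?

2.21 hours

Number of layers: 47.8 / 0.1 → 478 (rounded up).
Burn-in layers = 10 × (63.4 + 5.67) = 690.7 s.
Remaining layers = 468 × (9.85 + 5.67) = 7263.36 s.
Sum: 690.7 + 7263.36 = 7954.06 s → 2.21 hours.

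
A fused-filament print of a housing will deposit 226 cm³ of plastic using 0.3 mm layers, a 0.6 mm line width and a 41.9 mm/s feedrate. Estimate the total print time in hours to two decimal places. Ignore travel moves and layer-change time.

8.32 hours

Line area = 0.3 × 0.6, so 0.18 mm².
Path length: 226000 mm³ / 0.18 mm² → 1255555.6 mm.
Print-move time = 1255555.6 / 41.9, so 29965.5 s.
Converting: 29965.5 s = 8.32 hours.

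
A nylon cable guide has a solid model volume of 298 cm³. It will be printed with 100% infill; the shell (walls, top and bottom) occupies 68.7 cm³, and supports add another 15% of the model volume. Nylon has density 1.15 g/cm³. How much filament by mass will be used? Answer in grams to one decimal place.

Infill region: 298 − 68.7 → 229.3 cm³.
Infill volume = 1.00 × 229.3, so 229.3 cm³.
Support = 0.15 × 298, so 44.7 cm³.
Total extruded = 68.7 + 229.3 + 44.7 = 342.7 cm³.
Mass: 342.7 × 1.15 → 394.105 g.

394.1 g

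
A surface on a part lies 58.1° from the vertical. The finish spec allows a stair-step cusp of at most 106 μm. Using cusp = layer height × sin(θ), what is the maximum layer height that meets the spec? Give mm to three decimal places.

0.125 mm

sin(58.1°) = 0.8490; t_max = 0.106/0.8490 = 0.125 mm.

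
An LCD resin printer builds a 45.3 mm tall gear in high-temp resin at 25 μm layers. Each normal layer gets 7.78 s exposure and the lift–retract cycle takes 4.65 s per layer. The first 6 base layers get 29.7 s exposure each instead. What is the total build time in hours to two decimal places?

Layers = ⌈45.3/0.025⌉ = 1812.
Bottom layers = 6 × (29.7 + 4.65), so 206.1 s.
Normal layers: 1806 × (7.78 + 4.65) → 22448.58 s.
Sum: 206.1 + 22448.58 = 22654.68 s → 6.29 hours.

6.29 hours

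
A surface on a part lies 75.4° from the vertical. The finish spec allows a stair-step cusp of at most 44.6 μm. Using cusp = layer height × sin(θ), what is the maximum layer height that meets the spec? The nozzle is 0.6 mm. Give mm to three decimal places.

0.046 mm

sin(75.4°) = 0.9677; t_max = 0.0446/0.9677 = 0.046 mm.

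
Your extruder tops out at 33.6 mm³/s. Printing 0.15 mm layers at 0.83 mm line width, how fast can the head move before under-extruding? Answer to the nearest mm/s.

270 mm/s

A: 0.15 × 0.83 → 0.1245 mm².
v_max = Q/A = 33.6/0.1245 = 269.88 mm/s → 270 mm/s.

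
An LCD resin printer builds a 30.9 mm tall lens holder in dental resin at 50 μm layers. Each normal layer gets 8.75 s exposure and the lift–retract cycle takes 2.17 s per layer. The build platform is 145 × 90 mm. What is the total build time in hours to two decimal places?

1.87 hours

Layers = ⌈30.9/0.05⌉ = 618.
Per-layer time = 8.75 + 2.17 = 10.92 s.
Total = 618 × 10.92 = 6748.56 s = 1.87 hours.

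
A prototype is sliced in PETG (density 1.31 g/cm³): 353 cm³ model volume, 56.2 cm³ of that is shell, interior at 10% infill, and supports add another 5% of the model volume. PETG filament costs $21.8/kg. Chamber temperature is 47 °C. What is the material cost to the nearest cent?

Interior volume = 353 − 56.2, so 296.8 cm³.
Infill deposited: 0.10 × 296.8 → 29.68 cm³.
Support: 0.05 × 353 → 17.65 cm³.
Deposited volume = 56.2 + 29.68 + 17.65 = 103.53 cm³.
Mass = 103.53 × 1.31 = 135.6243 g.
Cost = 135.6243 g / 1000 × $21.8/kg = $2.96.

$2.96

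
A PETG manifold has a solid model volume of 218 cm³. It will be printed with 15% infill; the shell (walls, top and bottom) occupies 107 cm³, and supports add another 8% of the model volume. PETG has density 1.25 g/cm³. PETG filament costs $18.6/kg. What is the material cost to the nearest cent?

Interior volume = 218 − 107, so 111 cm³.
Deposited infill: 0.15 × 111 → 16.65 cm³.
Support = 0.08 × 218, so 17.44 cm³.
Deposited volume = 107 + 16.65 + 17.44, so 141.09 cm³.
Mass: 141.09 × 1.25 → 176.3625 g.
Cost = 176.3625 g / 1000 × $18.6/kg = $3.28.

$3.28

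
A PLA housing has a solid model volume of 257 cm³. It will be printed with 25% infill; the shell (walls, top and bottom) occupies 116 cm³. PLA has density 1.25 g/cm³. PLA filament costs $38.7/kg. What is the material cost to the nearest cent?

$7.32

Interior volume = 257 − 116 = 141 cm³.
Infill deposited: 0.25 × 141 → 35.25 cm³.
Total printed volume: 116 + 35.25 → 151.25 cm³.
Mass = 151.25 × 1.25 = 189.0625 g.
Cost = 189.0625 g / 1000 × $38.7/kg = $7.32.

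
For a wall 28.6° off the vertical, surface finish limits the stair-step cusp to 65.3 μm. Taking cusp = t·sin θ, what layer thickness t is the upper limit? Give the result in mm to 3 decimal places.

Layer height = cusp / sin(28.6°) = 0.0653 / 0.4787 = 0.136 mm.

0.136 mm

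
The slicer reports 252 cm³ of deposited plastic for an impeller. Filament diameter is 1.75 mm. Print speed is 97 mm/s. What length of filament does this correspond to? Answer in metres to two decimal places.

104.77 m

A = π r² = π × 0.875² = 2.4053 mm².
Length = 252 cm³ / 2.4053 mm² = 252000 / 2.4053 = 104768.64 mm = 104.77 m.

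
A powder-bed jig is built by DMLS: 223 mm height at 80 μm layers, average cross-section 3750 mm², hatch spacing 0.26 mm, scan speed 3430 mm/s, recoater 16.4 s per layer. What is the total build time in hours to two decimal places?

15.96 hours

Layers = ⌈223/0.08⌉ = 2788.
Per-layer scan distance = 3750 / 0.26, so 14423.1 mm.
Per-layer scan time: 14423.1 / 3430 → 4.205 s.
Per-layer time = 4.205 + 16.4, so 20.605 s.
2788 layers × 20.605 s/layer = 57446.74 s, i.e. 15.96 hours.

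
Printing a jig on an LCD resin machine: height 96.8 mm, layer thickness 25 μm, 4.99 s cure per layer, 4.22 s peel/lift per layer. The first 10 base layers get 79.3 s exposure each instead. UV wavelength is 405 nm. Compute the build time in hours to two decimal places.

10.11 hours

Number of layers: 96.8 / 0.025 → 3872 (rounded up).
Base layers: 10 × (79.3 + 4.22) → 835.2 s.
Regular layers = 3862 × (4.99 + 4.22), so 35569.02 s.
Sum: 835.2 + 35569.02 = 36404.22 s → 10.11 hours.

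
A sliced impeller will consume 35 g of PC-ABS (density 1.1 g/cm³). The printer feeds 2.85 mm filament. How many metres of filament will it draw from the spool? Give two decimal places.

4.99 m

Volume = 35 g / 1.1 g·cm⁻³ = 31.8182 cm³ = 31818.2 mm³.
Filament cross-section = π × (2.85/2)² = 6.3794 mm².
Length = 31818.2 / 6.3794 = 4987.65 mm = 4.99 m.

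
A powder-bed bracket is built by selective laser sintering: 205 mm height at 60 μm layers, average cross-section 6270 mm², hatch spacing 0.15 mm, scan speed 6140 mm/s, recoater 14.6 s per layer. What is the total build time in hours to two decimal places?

20.32 hours

Layer count = ceil(205 / 0.06) = 3417.
Hatch length per layer = 6270 / 0.15 = 41800 mm.
Per-layer scan time = 41800 / 6140 = 6.8078 s.
Per-layer time = 6.8078 + 14.6, so 21.4078 s.
Build time = 3417 × 21.4078 = 73150.4526 s = 20.32 hours.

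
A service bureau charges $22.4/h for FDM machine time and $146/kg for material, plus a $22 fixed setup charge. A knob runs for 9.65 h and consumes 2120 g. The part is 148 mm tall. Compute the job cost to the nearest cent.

Machine-time cost = 22.4 × 9.65, so $216.16.
Feedstock cost: 146 × 2120/1000 → $309.52.
Total = 216.16 + 309.52 + 22 = $547.68.

$547.68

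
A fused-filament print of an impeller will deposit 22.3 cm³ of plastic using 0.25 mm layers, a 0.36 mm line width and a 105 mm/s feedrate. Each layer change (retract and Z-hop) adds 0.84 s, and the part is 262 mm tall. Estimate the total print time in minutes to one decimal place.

54.0 minutes

Line area: 0.25 × 0.36 → 0.09 mm².
Total extruded path = 22300/0.09 = 247777.8 mm.
Print-move time: 247777.8 / 105 → 2359.8 s.
Layer count = ceil(262 / 0.25) = 1048.
Z-hop total: 1048 × 0.84 → 880.32 s.
Altogether 2359.8 + 880.32 = 3240.12 s, i.e. 54.0 minutes.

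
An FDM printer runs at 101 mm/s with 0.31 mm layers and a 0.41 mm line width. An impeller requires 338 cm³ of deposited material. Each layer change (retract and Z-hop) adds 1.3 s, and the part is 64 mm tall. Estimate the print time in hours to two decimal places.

Bead cross-section = 0.31 × 0.41 = 0.1271 mm².
Toolpath length = 338 cm³ / 0.1271 mm² = 338000 / 0.1271 = 2659323.4 mm.
Print-move time = 2659323.4 / 101, so 26329.9 s.
Number of layers: 64 / 0.31 → 207 (rounded up).
Non-print overhead: 207 × 1.3 → 269.1 s.
Altogether 26329.9 + 269.1 = 26599 s, i.e. 7.39 hours.

7.39 hours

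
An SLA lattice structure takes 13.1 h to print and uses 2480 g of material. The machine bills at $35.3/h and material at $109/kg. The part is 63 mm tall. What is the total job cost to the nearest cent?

$732.75

Machine-time cost = 35.3 × 13.1, so $462.43.
Material cost: 109 × 2480/1000 → $270.32.
Total = 462.43 + 270.32 = $732.75.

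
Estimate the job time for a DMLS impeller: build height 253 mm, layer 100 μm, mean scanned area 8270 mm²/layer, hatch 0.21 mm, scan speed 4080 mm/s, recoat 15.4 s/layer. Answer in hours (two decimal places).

17.61 hours

Layer count = ceil(253 / 0.1) = 2530.
Scan path per layer: 8270 / 0.21 → 39381 mm.
Scan time per layer = 39381 / 4080, so 9.6522 s.
Layer cycle = 9.6522 + 15.4 = 25.0522 s.
Build time = 2530 × 25.0522 = 63382.066 s = 17.61 hours.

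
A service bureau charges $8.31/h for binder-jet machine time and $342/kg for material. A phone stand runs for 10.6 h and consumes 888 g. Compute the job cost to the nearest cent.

$391.78

Machine cost: 8.31 × 10.6 → $88.086.
Material charge = 342 × 888/1000 = $303.696.
Job cost: 88.086 + 303.696 = 391.782 ≈ $391.78.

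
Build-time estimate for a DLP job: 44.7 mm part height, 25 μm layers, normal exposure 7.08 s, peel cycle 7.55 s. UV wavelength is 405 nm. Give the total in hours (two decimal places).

7.27 hours

Number of layers: 44.7 / 0.025 → 1788 (rounded up).
Per-layer time = 7.08 + 7.55, so 14.63 s.
Build time: 1788 × 14.63 s = 26158.44 s, i.e. 7.27 hours.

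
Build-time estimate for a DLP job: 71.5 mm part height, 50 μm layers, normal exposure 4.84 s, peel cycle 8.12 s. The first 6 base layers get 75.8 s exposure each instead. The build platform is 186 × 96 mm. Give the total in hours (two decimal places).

5.27 hours

Layers = ⌈71.5/0.05⌉ = 1430.
Burn-in layers = 6 × (75.8 + 8.12) = 503.52 s.
Remaining layers = 1424 × (4.84 + 8.12) = 18455.04 s.
Total = 503.52 + 18455.04 = 18958.56 s = 5.27 hours.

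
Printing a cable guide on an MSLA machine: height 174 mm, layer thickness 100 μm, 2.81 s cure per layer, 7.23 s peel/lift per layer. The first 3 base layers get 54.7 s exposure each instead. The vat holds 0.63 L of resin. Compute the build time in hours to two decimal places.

Layer count = ceil(174 / 0.1) = 1740.
Base layers: 3 × (54.7 + 7.23) → 185.79 s.
Remaining layers = 1737 × (2.81 + 7.23), so 17439.48 s.
Total = 185.79 + 17439.48 = 17625.27 s = 4.90 hours.

4.90 hours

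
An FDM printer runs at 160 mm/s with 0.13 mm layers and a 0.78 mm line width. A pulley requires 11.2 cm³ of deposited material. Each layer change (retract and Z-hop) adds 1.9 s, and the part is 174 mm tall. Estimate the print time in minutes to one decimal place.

53.9 minutes

Bead cross-section: 0.13 × 0.78 → 0.1014 mm².
Path length: 11200 mm³ / 0.1014 mm² → 110453.6 mm.
Print-move time = 110453.6 / 160 = 690.3 s.
Number of layers: 174 / 0.13 → 1339 (rounded up).
Z-hop total = 1339 × 1.9, so 2544.1 s.
Total = 690.3 + 2544.1 = 3234.4 s = 53.9 minutes.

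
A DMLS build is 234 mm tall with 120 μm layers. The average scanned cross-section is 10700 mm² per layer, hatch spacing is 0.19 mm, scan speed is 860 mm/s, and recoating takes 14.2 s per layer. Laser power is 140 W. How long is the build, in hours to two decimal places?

43.16 hours

Number of layers: 234 / 0.12 → 1950 (rounded up).
Hatch length per layer = 10700 / 0.19 = 56315.8 mm.
Per-layer scan time = 56315.8 / 860, so 65.4835 s.
Layer cycle = 65.4835 + 14.2 = 79.6835 s.
Build time = 1950 × 79.6835 = 155382.825 s = 43.16 hours.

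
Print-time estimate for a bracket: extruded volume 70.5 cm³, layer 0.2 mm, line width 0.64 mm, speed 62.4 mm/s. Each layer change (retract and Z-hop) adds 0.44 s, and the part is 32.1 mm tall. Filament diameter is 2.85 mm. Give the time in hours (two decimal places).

Line area = 0.2 × 0.64, so 0.128 mm².
Path length: 70500 mm³ / 0.128 mm² → 550781.3 mm.
Time extruding: 550781.3 / 62.4 → 8826.6 s.
Number of layers: 32.1 / 0.2 → 161 (rounded up).
Non-print overhead = 161 × 0.44, so 70.84 s.
Altogether 8826.6 + 70.84 = 8897.44 s, i.e. 2.47 hours.

2.47 hours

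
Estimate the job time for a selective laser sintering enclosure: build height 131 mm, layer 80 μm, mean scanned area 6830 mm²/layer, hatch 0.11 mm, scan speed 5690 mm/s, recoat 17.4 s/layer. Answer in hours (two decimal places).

Number of layers: 131 / 0.08 → 1638 (rounded up).
Per-layer scan distance = 6830 / 0.11 = 62090.9 mm.
Scan time per layer = 62090.9 / 5690 = 10.9123 s.
Per-layer time = 10.9123 + 17.4, so 28.3123 s.
1638 layers × 28.3123 s/layer = 46375.5474 s, i.e. 12.88 hours.

12.88 hours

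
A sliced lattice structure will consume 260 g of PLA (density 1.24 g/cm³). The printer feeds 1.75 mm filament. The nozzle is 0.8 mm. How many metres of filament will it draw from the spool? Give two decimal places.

Volume = 260 g / 1.24 g·cm⁻³ = 209.6774 cm³ = 209677.4 mm³.
Cross-section of 1.75 mm filament: π·(1.75/2)² = 2.4053 mm².
L = V/A = 209677.4/2.4053 = 87173.08 mm → 87.17 m.

87.17 m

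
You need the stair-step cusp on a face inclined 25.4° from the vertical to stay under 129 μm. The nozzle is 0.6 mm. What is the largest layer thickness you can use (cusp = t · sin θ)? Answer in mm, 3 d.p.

0.301 mm

t = h_c / sin θ = 0.129 / 0.4289 = 0.301 mm.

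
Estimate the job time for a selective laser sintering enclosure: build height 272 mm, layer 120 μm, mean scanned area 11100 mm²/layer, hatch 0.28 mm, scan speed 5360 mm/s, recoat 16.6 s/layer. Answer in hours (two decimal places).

15.11 hours

Layer count = ceil(272 / 0.12) = 2267.
Per-layer scan distance: 11100 / 0.28 → 39642.9 mm.
Laser time per layer = 39642.9 / 5360 = 7.3961 s.
Time per layer = 7.3961 + 16.6, so 23.9961 s.
Build time = 2267 × 23.9961 = 54399.1587 s = 15.11 hours.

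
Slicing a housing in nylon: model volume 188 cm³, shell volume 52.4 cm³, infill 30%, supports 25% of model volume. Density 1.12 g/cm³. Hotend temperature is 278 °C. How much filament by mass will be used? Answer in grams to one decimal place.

Volume inside the shell: 188 − 52.4 → 135.6 cm³.
Deposited infill = 0.30 × 135.6, so 40.68 cm³.
Support: 0.25 × 188 → 47 cm³.
Total extruded = 52.4 + 40.68 + 47 = 140.08 cm³.
Mass = 140.08 × 1.12, so 156.8896 g.

156.9 g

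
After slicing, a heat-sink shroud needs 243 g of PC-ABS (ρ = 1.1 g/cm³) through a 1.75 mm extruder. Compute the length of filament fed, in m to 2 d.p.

Extruded volume: 243/1.1 = 220.9091 cm³ (220909.1 mm³).
Cross-section of 1.75 mm filament: π·(1.75/2)² = 2.4053 mm².
Length = 220909.1 / 2.4053 = 91842.64 mm = 91.84 m.

91.84 m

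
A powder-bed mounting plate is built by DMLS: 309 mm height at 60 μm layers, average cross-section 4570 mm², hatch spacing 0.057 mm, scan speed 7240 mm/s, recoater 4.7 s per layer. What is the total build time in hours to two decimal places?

22.57 hours

Number of layers: 309 / 0.06 → 5150 (rounded up).
Scan path per layer: 4570 / 0.057 → 80175.4 mm.
Laser time per layer = 80175.4 / 7240 = 11.074 s.
Layer cycle: 11.074 + 4.7 → 15.774 s.
Total: 5150 × 15.774 s = 81236.1 s → 22.57 hours.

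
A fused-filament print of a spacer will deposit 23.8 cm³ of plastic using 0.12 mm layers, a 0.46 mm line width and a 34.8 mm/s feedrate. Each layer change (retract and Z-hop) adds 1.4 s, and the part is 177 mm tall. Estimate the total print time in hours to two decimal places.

Line area: 0.12 × 0.46 → 0.0552 mm².
Total extruded path = 23800/0.0552 = 431159.4 mm.
Time extruding = 431159.4 / 34.8, so 12389.6 s.
Number of layers: 177 / 0.12 → 1475 (rounded up).
Layer-change overhead: 1475 × 1.4 → 2065 s.
Altogether 12389.6 + 2065 = 14454.6 s, i.e. 4.02 hours.

4.02 hours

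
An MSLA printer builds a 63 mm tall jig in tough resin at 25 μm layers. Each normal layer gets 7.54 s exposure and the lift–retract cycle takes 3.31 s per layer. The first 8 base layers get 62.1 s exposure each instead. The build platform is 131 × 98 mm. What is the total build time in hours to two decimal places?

Layers = ⌈63/0.025⌉ = 2520.
Base layers = 8 × (62.1 + 3.31) = 523.28 s.
Remaining layers = 2512 × (7.54 + 3.31) = 27255.2 s.
Total = 523.28 + 27255.2 = 27778.48 s = 7.72 hours.

7.72 hours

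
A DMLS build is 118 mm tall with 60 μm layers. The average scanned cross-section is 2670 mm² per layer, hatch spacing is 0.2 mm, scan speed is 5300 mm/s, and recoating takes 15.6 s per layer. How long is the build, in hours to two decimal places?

9.90 hours

Number of layers: 118 / 0.06 → 1967 (rounded up).
Scan path per layer = 2670 / 0.2, so 13350 mm.
Scan time per layer: 13350 / 5300 → 2.5189 s.
Time per layer = 2.5189 + 15.6, so 18.1189 s.
Build time = 1967 × 18.1189 = 35639.8763 s = 9.90 hours.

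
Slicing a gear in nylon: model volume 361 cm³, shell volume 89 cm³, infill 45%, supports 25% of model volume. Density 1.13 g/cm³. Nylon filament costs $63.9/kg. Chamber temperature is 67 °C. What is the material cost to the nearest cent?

$21.78

Interior volume: 361 − 89 → 272 cm³.
Infill deposited: 0.45 × 272 → 122.4 cm³.
Support: 0.25 × 361 → 90.25 cm³.
Total extruded = 89 + 122.4 + 90.25 = 301.65 cm³.
Mass = 301.65 × 1.13, so 340.8645 g.
At $63.9/kg: 340.8645/1000 × 63.9 = $21.78.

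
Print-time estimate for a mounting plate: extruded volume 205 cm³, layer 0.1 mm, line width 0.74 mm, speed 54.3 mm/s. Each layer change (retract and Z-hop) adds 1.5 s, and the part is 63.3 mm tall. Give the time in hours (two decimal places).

14.44 hours

Bead cross-section = 0.1 × 0.74, so 0.074 mm².
Total extruded path = 205000/0.074 = 2770270.3 mm.
Extrusion time: 2770270.3 / 54.3 → 51017.9 s.
Layer count = ceil(63.3 / 0.1) = 633.
Layer-change overhead = 633 × 1.5 = 949.5 s.
Altogether 51017.9 + 949.5 = 51967.4 s, i.e. 14.44 hours.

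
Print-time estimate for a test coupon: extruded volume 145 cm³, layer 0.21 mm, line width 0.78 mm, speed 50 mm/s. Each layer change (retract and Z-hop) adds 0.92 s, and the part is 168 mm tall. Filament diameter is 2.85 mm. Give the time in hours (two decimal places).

Bead cross-section = 0.21 × 0.78, so 0.1638 mm².
Toolpath length = 145 cm³ / 0.1638 mm² = 145000 / 0.1638 = 885225.9 mm.
Time extruding = 885225.9 / 50, so 17704.5 s.
Layer count = ceil(168 / 0.21) = 800.
Non-print overhead: 800 × 0.92 → 736 s.
Total = 17704.5 + 736 = 18440.5 s = 5.12 hours.

5.12 hours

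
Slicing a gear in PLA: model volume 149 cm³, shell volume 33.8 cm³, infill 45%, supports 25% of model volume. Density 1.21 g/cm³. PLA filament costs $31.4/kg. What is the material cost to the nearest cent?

Infill region: 149 − 33.8 → 115.2 cm³.
Deposited infill: 0.45 × 115.2 → 51.84 cm³.
Support: 0.25 × 149 → 37.25 cm³.
Total printed volume: 33.8 + 51.84 + 37.25 → 122.89 cm³.
Mass: 122.89 × 1.21 → 148.6969 g.
At $31.4/kg: 148.6969/1000 × 31.4 = $4.67.

$4.67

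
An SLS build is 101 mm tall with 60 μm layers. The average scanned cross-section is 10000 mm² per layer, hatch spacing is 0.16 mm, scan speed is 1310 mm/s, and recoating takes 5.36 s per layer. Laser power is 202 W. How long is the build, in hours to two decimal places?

Layer count = ceil(101 / 0.06) = 1684.
Per-layer scan distance = 10000 / 0.16, so 62500 mm.
Per-layer scan time = 62500 / 1310 = 47.7099 s.
Time per layer = 47.7099 + 5.36 = 53.0699 s.
Build time = 1684 × 53.0699 = 89369.7116 s = 24.82 hours.

24.82 hours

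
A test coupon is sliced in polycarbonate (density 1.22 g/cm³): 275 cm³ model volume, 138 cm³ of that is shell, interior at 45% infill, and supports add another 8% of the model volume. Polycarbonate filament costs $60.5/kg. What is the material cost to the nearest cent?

$16.36

Infill region = 275 − 138, so 137 cm³.
Infill volume = 0.45 × 137, so 61.65 cm³.
Support = 0.08 × 275, so 22 cm³.
Total printed volume: 138 + 61.65 + 22 → 221.65 cm³.
Mass = 221.65 × 1.22, so 270.413 g.
Cost = 270.413 g / 1000 × $60.5/kg = $16.36.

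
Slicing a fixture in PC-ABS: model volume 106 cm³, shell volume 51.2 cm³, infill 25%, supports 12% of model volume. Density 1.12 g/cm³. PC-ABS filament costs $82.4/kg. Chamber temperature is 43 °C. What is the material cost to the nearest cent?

Interior volume = 106 − 51.2 = 54.8 cm³.
Infill volume: 0.25 × 54.8 → 13.7 cm³.
Support = 0.12 × 106 = 12.72 cm³.
Total printed volume = 51.2 + 13.7 + 12.72 = 77.62 cm³.
Mass = 77.62 × 1.12, so 86.9344 g.
Cost = 86.9344 g / 1000 × $82.4/kg = $7.16.

$7.16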